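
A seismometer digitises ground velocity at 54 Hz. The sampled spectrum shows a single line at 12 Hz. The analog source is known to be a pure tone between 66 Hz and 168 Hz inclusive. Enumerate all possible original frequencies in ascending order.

Frequencies that alias to 12 Hz are k·fs ± 12 Hz for integer k ≥ 0.
k=0: 12 Hz.
k=1: 42 Hz, 66 Hz.
k=2: 96 Hz, 120 Hz.
k=3: 150 Hz, 174 Hz.
k=4: 204 Hz, 228 Hz.
Within [66 Hz, 168 Hz]: 66 Hz, 96 Hz, 120 Hz, 150 Hz.

66 Hz, 96 Hz, 120 Hz, 150 Hz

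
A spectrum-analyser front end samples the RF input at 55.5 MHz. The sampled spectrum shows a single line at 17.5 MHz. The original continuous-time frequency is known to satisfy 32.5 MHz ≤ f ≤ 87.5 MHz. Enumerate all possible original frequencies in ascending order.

Frequencies that alias to 17.5 MHz are k·fs ± 17.5 MHz for integer k ≥ 0.
k=0: 17.5 MHz.
k=1: 38 MHz, 73 MHz.
k=2: 93.5 MHz, 128.5 MHz.
Within [32.5 MHz, 87.5 MHz]: 38 MHz, 73 MHz.

38 MHz, 73 MHz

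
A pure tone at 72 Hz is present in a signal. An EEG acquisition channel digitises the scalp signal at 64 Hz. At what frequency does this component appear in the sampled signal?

8 Hz

72 Hz mod fs = 8 Hz.
8 Hz ≤ fs/2 = 32 Hz, appears at 8 Hz.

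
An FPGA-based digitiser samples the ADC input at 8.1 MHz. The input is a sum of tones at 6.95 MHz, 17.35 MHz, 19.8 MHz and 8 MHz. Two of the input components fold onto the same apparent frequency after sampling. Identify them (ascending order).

6.95 MHz, 17.35 MHz

fs/2 = 4.05 MHz.
6.95 MHz > fs/2 = 4.05 MHz, folds to fs − 6.95 MHz = 1.15 MHz.
17.35 MHz mod fs = 1.15 MHz.
1.15 MHz ≤ fs/2 = 4.05 MHz, appears at 1.15 MHz.
19.8 MHz mod fs = 3.6 MHz.
3.6 MHz ≤ fs/2 = 4.05 MHz, appears at 3.6 MHz.
8 MHz > fs/2 = 4.05 MHz, folds to fs − 8 MHz = 0.1 MHz.
6.95 MHz and 17.35 MHz both map to 1.15 MHz.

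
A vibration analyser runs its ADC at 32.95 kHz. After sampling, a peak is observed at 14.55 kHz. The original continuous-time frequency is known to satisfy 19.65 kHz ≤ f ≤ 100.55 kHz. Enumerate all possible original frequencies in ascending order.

Frequencies that alias to 14.55 kHz are k·fs ± 14.55 kHz for integer k ≥ 0.
k=0: 14.55 kHz.
k=1: 18.4 kHz, 47.5 kHz.
k=2: 51.35 kHz, 80.45 kHz.
k=3: 84.3 kHz, 113.4 kHz.
k=4: 117.25 kHz, 146.35 kHz.
Within [19.65 kHz, 100.55 kHz]: 47.5 kHz, 51.35 kHz, 80.45 kHz, 84.3 kHz.

47.5 kHz, 51.35 kHz, 80.45 kHz, 84.3 kHz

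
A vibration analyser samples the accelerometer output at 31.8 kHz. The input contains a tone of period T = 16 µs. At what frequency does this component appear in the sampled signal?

T = 16 µs → f = 1/T = 62.5 kHz.
62.5 kHz mod fs = 30.7 kHz.
30.7 kHz > fs/2 = 15.9 kHz, folds to fs − 30.7 kHz = 1.1 kHz.

1.1 kHz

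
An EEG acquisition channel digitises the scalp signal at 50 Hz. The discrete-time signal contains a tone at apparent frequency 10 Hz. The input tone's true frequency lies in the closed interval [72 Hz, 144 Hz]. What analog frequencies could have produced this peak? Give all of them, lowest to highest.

Frequencies that alias to 10 Hz are k·fs ± 10 Hz for integer k ≥ 0.
k=0: 10 Hz.
k=1: 40 Hz, 60 Hz.
k=2: 90 Hz, 110 Hz.
k=3: 140 Hz, 160 Hz.
k=4: 190 Hz, 210 Hz.
Within [72 Hz, 144 Hz]: 90 Hz, 110 Hz, 140 Hz.

90 Hz, 110 Hz, 140 Hz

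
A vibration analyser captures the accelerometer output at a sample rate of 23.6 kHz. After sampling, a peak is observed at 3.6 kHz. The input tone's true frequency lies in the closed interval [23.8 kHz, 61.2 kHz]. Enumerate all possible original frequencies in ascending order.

Frequencies that alias to 3.6 kHz are k·fs ± 3.6 kHz for integer k ≥ 0.
k=0: 3.6 kHz.
k=1: 20 kHz, 27.2 kHz.
k=2: 43.6 kHz, 50.8 kHz.
k=3: 67.2 kHz, 74.4 kHz.
Within [23.8 kHz, 61.2 kHz]: 27.2 kHz, 43.6 kHz, 50.8 kHz.

27.2 kHz, 43.6 kHz, 50.8 kHz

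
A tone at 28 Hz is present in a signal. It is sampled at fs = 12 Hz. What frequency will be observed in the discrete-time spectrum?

28 Hz mod fs = 4 Hz.
4 Hz ≤ fs/2 = 6 Hz, appears at 4 Hz.

4 Hz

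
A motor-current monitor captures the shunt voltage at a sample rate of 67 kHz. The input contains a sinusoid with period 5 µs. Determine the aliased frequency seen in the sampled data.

T = 5 µs → f = 1/T = 200 kHz.
200 kHz mod fs = 66 kHz.
66 kHz > fs/2 = 33.5 kHz, folds to fs − 66 kHz = 1 kHz.

1 kHz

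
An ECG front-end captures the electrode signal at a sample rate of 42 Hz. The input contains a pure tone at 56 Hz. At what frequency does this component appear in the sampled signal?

14 Hz

56 Hz mod fs = 14 Hz.
14 Hz ≤ fs/2 = 21 Hz, appears at 14 Hz.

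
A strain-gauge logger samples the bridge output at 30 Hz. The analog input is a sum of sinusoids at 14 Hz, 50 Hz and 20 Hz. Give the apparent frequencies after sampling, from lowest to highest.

fs/2 = 15 Hz.
14 Hz ≤ fs/2 = 15 Hz, passes unchanged.
50 Hz mod fs = 20 Hz.
20 Hz > fs/2 = 15 Hz, folds to fs − 20 Hz = 10 Hz.
20 Hz > fs/2 = 15 Hz, folds to fs − 20 Hz = 10 Hz.
Distinct values: {10 Hz, 14 Hz}.

10 Hz, 14 Hz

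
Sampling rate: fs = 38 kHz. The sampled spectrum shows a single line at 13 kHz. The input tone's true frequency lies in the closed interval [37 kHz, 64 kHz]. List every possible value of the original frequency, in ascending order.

Frequencies that alias to 13 kHz are k·fs ± 13 kHz for integer k ≥ 0.
k=0: 13 kHz.
k=1: 25 kHz, 51 kHz.
k=2: 63 kHz, 89 kHz.
k=3: 101 kHz, 127 kHz.
Within [37 kHz, 64 kHz]: 51 kHz, 63 kHz.

51 kHz, 63 kHz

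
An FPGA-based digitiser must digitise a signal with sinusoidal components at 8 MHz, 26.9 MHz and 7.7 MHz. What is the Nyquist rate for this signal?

Highest-frequency component: 26.9 MHz.
Nyquist rate = 2 × 26.9 MHz = 53.8 MHz.

53.8 MHz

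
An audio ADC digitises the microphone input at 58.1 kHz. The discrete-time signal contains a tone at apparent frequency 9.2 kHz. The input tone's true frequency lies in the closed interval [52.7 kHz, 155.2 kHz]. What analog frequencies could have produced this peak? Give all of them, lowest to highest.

67.3 kHz, 107 kHz, 125.4 kHz

Frequencies that alias to 9.2 kHz are k·fs ± 9.2 kHz for integer k ≥ 0.
k=0: 9.2 kHz.
k=1: 48.9 kHz, 67.3 kHz.
k=2: 107 kHz, 125.4 kHz.
k=3: 165.1 kHz, 183.5 kHz.
Within [52.7 kHz, 155.2 kHz]: 67.3 kHz, 107 kHz, 125.4 kHz.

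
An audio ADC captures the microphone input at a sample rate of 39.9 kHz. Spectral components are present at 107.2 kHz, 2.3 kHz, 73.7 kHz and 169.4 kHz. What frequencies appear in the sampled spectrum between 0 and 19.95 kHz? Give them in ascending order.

2.3 kHz, 6.1 kHz, 9.8 kHz, 12.5 kHz

fs/2 = 19.95 kHz.
107.2 kHz mod fs = 27.4 kHz.
27.4 kHz > fs/2 = 19.95 kHz, folds to fs − 27.4 kHz = 12.5 kHz.
2.3 kHz ≤ fs/2 = 19.95 kHz, passes unchanged.
73.7 kHz mod fs = 33.8 kHz.
33.8 kHz > fs/2 = 19.95 kHz, folds to fs − 33.8 kHz = 6.1 kHz.
169.4 kHz mod fs = 9.8 kHz.
9.8 kHz ≤ fs/2 = 19.95 kHz, appears at 9.8 kHz.
Distinct values: {2.3 kHz, 6.1 kHz, 9.8 kHz, 12.5 kHz}.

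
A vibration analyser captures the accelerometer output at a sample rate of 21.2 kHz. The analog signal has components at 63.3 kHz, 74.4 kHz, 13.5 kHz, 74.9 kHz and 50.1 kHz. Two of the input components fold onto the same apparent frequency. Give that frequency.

fs/2 = 10.6 kHz.
63.3 kHz mod fs = 20.9 kHz.
20.9 kHz > fs/2 = 10.6 kHz, folds to fs − 20.9 kHz = 0.3 kHz.
74.4 kHz mod fs = 10.8 kHz.
10.8 kHz > fs/2 = 10.6 kHz, folds to fs − 10.8 kHz = 10.4 kHz.
13.5 kHz > fs/2 = 10.6 kHz, folds to fs − 13.5 kHz = 7.7 kHz.
74.9 kHz mod fs = 11.3 kHz.
11.3 kHz > fs/2 = 10.6 kHz, folds to fs − 11.3 kHz = 9.9 kHz.
50.1 kHz mod fs = 7.7 kHz.
7.7 kHz ≤ fs/2 = 10.6 kHz, appears at 7.7 kHz.
13.5 kHz and 50.1 kHz both map to 7.7 kHz.

7.7 kHz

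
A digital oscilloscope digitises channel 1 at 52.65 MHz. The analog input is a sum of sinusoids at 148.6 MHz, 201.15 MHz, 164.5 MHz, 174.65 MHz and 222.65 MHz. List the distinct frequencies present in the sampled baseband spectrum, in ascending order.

6.55 MHz, 9.35 MHz, 9.45 MHz, 12.05 MHz, 16.7 MHz

fs/2 = 26.325 MHz.
148.6 MHz mod fs = 43.3 MHz.
43.3 MHz > fs/2 = 26.325 MHz, folds to fs − 43.3 MHz = 9.35 MHz.
201.15 MHz mod fs = 43.2 MHz.
43.2 MHz > fs/2 = 26.325 MHz, folds to fs − 43.2 MHz = 9.45 MHz.
164.5 MHz mod fs = 6.55 MHz.
6.55 MHz ≤ fs/2 = 26.325 MHz, appears at 6.55 MHz.
174.65 MHz mod fs = 16.7 MHz.
16.7 MHz ≤ fs/2 = 26.325 MHz, appears at 16.7 MHz.
222.65 MHz mod fs = 12.05 MHz.
12.05 MHz ≤ fs/2 = 26.325 MHz, appears at 12.05 MHz.
Distinct values: {6.55 MHz, 9.35 MHz, 9.45 MHz, 12.05 MHz, 16.7 MHz}.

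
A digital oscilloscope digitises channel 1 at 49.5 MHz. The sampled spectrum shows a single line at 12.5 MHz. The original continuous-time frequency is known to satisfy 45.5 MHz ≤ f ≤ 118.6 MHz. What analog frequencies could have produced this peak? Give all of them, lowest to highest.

62 MHz, 86.5 MHz, 111.5 MHz

Frequencies that alias to 12.5 MHz are k·fs ± 12.5 MHz for integer k ≥ 0.
k=0: 12.5 MHz.
k=1: 37 MHz, 62 MHz.
k=2: 86.5 MHz, 111.5 MHz.
k=3: 136 MHz, 161 MHz.
Within [45.5 MHz, 118.6 MHz]: 62 MHz, 86.5 MHz, 111.5 MHz.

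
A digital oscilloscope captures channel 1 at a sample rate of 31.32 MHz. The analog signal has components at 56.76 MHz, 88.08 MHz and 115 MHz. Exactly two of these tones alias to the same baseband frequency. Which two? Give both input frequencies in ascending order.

fs/2 = 15.66 MHz.
56.76 MHz mod fs = 25.44 MHz.
25.44 MHz > fs/2 = 15.66 MHz, folds to fs − 25.44 MHz = 5.88 MHz.
88.08 MHz mod fs = 25.44 MHz.
25.44 MHz > fs/2 = 15.66 MHz, folds to fs − 25.44 MHz = 5.88 MHz.
115 MHz mod fs = 21.04 MHz.
21.04 MHz > fs/2 = 15.66 MHz, folds to fs − 21.04 MHz = 10.28 MHz.
56.76 MHz and 88.08 MHz both map to 5.88 MHz.

56.76 MHz, 88.08 MHz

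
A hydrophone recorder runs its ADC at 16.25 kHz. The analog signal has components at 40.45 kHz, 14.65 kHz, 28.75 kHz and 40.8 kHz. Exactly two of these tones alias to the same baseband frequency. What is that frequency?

fs/2 = 8.125 kHz.
40.45 kHz mod fs = 7.95 kHz.
7.95 kHz ≤ fs/2 = 8.125 kHz, appears at 7.95 kHz.
14.65 kHz > fs/2 = 8.125 kHz, folds to fs − 14.65 kHz = 1.6 kHz.
28.75 kHz mod fs = 12.5 kHz.
12.5 kHz > fs/2 = 8.125 kHz, folds to fs − 12.5 kHz = 3.75 kHz.
40.8 kHz mod fs = 8.3 kHz.
8.3 kHz > fs/2 = 8.125 kHz, folds to fs − 8.3 kHz = 7.95 kHz.
40.45 kHz and 40.8 kHz both map to 7.95 kHz.

7.95 kHz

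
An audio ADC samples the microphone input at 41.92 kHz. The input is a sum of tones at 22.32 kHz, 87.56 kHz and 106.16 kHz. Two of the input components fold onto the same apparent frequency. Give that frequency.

fs/2 = 20.96 kHz.
22.32 kHz > fs/2 = 20.96 kHz, folds to fs − 22.32 kHz = 19.6 kHz.
87.56 kHz mod fs = 3.72 kHz.
3.72 kHz ≤ fs/2 = 20.96 kHz, appears at 3.72 kHz.
106.16 kHz mod fs = 22.32 kHz.
22.32 kHz > fs/2 = 20.96 kHz, folds to fs − 22.32 kHz = 19.6 kHz.
22.32 kHz and 106.16 kHz both map to 19.6 kHz.

19.6 kHz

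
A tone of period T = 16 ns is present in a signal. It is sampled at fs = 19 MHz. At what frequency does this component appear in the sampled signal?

5.5 MHz

T = 16 ns → f = 1/T = 62.5 MHz.
62.5 MHz mod fs = 5.5 MHz.
5.5 MHz ≤ fs/2 = 9.5 MHz, appears at 5.5 MHz.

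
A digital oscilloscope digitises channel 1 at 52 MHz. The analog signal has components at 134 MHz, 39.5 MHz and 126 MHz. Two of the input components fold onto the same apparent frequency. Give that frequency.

fs/2 = 26 MHz.
134 MHz mod fs = 30 MHz.
30 MHz > fs/2 = 26 MHz, folds to fs − 30 MHz = 22 MHz.
39.5 MHz > fs/2 = 26 MHz, folds to fs − 39.5 MHz = 12.5 MHz.
126 MHz mod fs = 22 MHz.
22 MHz ≤ fs/2 = 26 MHz, appears at 22 MHz.
126 MHz and 134 MHz both map to 22 MHz.

22 MHz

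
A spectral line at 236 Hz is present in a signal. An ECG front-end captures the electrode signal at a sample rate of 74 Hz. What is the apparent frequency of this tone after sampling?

236 Hz mod fs = 14 Hz.
14 Hz ≤ fs/2 = 37 Hz, appears at 14 Hz.

14 Hz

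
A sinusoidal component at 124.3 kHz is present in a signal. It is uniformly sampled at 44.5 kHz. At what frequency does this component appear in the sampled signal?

124.3 kHz mod fs = 35.3 kHz.
35.3 kHz > fs/2 = 22.25 kHz, folds to fs − 35.3 kHz = 9.2 kHz.

9.2 kHz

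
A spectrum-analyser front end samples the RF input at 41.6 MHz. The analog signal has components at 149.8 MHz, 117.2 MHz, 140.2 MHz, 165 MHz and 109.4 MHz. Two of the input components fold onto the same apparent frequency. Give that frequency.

fs/2 = 20.8 MHz.
149.8 MHz mod fs = 25 MHz.
25 MHz > fs/2 = 20.8 MHz, folds to fs − 25 MHz = 16.6 MHz.
117.2 MHz mod fs = 34 MHz.
34 MHz > fs/2 = 20.8 MHz, folds to fs − 34 MHz = 7.6 MHz.
140.2 MHz mod fs = 15.4 MHz.
15.4 MHz ≤ fs/2 = 20.8 MHz, appears at 15.4 MHz.
165 MHz mod fs = 40.2 MHz.
40.2 MHz > fs/2 = 20.8 MHz, folds to fs − 40.2 MHz = 1.4 MHz.
109.4 MHz mod fs = 26.2 MHz.
26.2 MHz > fs/2 = 20.8 MHz, folds to fs − 26.2 MHz = 15.4 MHz.
109.4 MHz and 140.2 MHz both map to 15.4 MHz.

15.4 MHz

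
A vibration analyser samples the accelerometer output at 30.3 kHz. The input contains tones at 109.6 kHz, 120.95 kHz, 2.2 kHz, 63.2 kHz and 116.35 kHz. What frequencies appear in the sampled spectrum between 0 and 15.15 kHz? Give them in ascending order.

0.25 kHz, 2.2 kHz, 2.6 kHz, 4.85 kHz, 11.6 kHz

fs/2 = 15.15 kHz.
109.6 kHz mod fs = 18.7 kHz.
18.7 kHz > fs/2 = 15.15 kHz, folds to fs − 18.7 kHz = 11.6 kHz.
120.95 kHz mod fs = 30.05 kHz.
30.05 kHz > fs/2 = 15.15 kHz, folds to fs − 30.05 kHz = 0.25 kHz.
2.2 kHz ≤ fs/2 = 15.15 kHz, passes unchanged.
63.2 kHz mod fs = 2.6 kHz.
2.6 kHz ≤ fs/2 = 15.15 kHz, appears at 2.6 kHz.
116.35 kHz mod fs = 25.45 kHz.
25.45 kHz > fs/2 = 15.15 kHz, folds to fs − 25.45 kHz = 4.85 kHz.
Distinct values: {0.25 kHz, 2.2 kHz, 2.6 kHz, 4.85 kHz, 11.6 kHz}.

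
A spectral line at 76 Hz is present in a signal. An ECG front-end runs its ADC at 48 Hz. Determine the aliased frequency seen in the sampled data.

76 Hz mod fs = 28 Hz.
28 Hz > fs/2 = 24 Hz, folds to fs − 28 Hz = 20 Hz.

20 Hz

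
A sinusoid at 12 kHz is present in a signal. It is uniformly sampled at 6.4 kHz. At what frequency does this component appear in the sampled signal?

12 kHz mod fs = 5.6 kHz.
5.6 kHz > fs/2 = 3.2 kHz, folds to fs − 5.6 kHz = 0.8 kHz.

0.8 kHz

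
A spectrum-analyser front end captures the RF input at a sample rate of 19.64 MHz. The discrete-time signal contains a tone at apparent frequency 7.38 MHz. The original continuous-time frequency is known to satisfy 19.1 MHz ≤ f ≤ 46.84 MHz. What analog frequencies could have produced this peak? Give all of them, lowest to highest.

Frequencies that alias to 7.38 MHz are k·fs ± 7.38 MHz for integer k ≥ 0.
k=0: 7.38 MHz.
k=1: 12.26 MHz, 27.02 MHz.
k=2: 31.9 MHz, 46.66 MHz.
k=3: 51.54 MHz, 66.3 MHz.
Within [19.1 MHz, 46.84 MHz]: 27.02 MHz, 31.9 MHz, 46.66 MHz.

27.02 MHz, 31.9 MHz, 46.66 MHz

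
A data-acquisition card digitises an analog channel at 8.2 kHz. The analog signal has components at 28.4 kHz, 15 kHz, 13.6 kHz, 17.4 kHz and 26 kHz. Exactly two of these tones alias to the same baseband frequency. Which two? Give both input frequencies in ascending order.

15 kHz, 26 kHz

fs/2 = 4.1 kHz.
28.4 kHz mod fs = 3.8 kHz.
3.8 kHz ≤ fs/2 = 4.1 kHz, appears at 3.8 kHz.
15 kHz mod fs = 6.8 kHz.
6.8 kHz > fs/2 = 4.1 kHz, folds to fs − 6.8 kHz = 1.4 kHz.
13.6 kHz mod fs = 5.4 kHz.
5.4 kHz > fs/2 = 4.1 kHz, folds to fs − 5.4 kHz = 2.8 kHz.
17.4 kHz mod fs = 1 kHz.
1 kHz ≤ fs/2 = 4.1 kHz, appears at 1 kHz.
26 kHz mod fs = 1.4 kHz.
1.4 kHz ≤ fs/2 = 4.1 kHz, appears at 1.4 kHz.
15 kHz and 26 kHz both map to 1.4 kHz.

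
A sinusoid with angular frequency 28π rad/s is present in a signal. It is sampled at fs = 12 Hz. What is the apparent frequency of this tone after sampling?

ω = 28π rad/s → f = ω/(2π) = 14 Hz.
14 Hz mod fs = 2 Hz.
2 Hz ≤ fs/2 = 6 Hz, appears at 2 Hz.

2 Hz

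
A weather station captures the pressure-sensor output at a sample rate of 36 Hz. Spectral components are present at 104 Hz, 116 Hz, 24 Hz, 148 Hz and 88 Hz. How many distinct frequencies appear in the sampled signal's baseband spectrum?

fs/2 = 18 Hz.
104 Hz mod fs = 32 Hz.
32 Hz > fs/2 = 18 Hz, folds to fs − 32 Hz = 4 Hz.
116 Hz mod fs = 8 Hz.
8 Hz ≤ fs/2 = 18 Hz, appears at 8 Hz.
24 Hz > fs/2 = 18 Hz, folds to fs − 24 Hz = 12 Hz.
148 Hz mod fs = 4 Hz.
4 Hz ≤ fs/2 = 18 Hz, appears at 4 Hz.
88 Hz mod fs = 16 Hz.
16 Hz ≤ fs/2 = 18 Hz, appears at 16 Hz.
Distinct values: {4 Hz, 8 Hz, 12 Hz, 16 Hz} → 4.

4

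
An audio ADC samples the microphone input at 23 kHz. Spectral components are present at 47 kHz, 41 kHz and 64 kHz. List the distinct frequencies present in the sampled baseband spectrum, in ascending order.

fs/2 = 11.5 kHz.
47 kHz mod fs = 1 kHz.
1 kHz ≤ fs/2 = 11.5 kHz, appears at 1 kHz.
41 kHz mod fs = 18 kHz.
18 kHz > fs/2 = 11.5 kHz, folds to fs − 18 kHz = 5 kHz.
64 kHz mod fs = 18 kHz.
18 kHz > fs/2 = 11.5 kHz, folds to fs − 18 kHz = 5 kHz.
Distinct values: {1 kHz, 5 kHz}.

1 kHz, 5 kHz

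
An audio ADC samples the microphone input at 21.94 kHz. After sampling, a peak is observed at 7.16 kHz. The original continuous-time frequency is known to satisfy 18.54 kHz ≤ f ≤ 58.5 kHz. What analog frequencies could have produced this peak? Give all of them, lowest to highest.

Frequencies that alias to 7.16 kHz are k·fs ± 7.16 kHz for integer k ≥ 0.
k=0: 7.16 kHz.
k=1: 14.78 kHz, 29.1 kHz.
k=2: 36.72 kHz, 51.04 kHz.
k=3: 58.66 kHz, 72.98 kHz.
Within [18.54 kHz, 58.5 kHz]: 29.1 kHz, 36.72 kHz, 51.04 kHz.

29.1 kHz, 36.72 kHz, 51.04 kHz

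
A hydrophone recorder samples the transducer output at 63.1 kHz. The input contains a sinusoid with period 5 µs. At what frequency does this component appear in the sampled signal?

10.7 kHz

T = 5 µs → f = 1/T = 200 kHz.
200 kHz mod fs = 10.7 kHz.
10.7 kHz ≤ fs/2 = 31.55 kHz, appears at 10.7 kHz.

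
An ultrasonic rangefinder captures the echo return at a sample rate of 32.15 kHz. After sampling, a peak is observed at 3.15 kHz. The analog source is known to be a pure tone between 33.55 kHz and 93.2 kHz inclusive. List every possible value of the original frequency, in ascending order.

Frequencies that alias to 3.15 kHz are k·fs ± 3.15 kHz for integer k ≥ 0.
k=0: 3.15 kHz.
k=1: 29 kHz, 35.3 kHz.
k=2: 61.15 kHz, 67.45 kHz.
k=3: 93.3 kHz, 99.6 kHz.
Within [33.55 kHz, 93.2 kHz]: 35.3 kHz, 61.15 kHz, 67.45 kHz.

35.3 kHz, 61.15 kHz, 67.45 kHz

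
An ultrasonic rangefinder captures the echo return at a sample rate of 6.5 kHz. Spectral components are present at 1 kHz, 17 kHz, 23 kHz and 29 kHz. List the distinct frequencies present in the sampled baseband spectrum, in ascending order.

fs/2 = 3.25 kHz.
1 kHz ≤ fs/2 = 3.25 kHz, passes unchanged.
17 kHz mod fs = 4 kHz.
4 kHz > fs/2 = 3.25 kHz, folds to fs − 4 kHz = 2.5 kHz.
23 kHz mod fs = 3.5 kHz.
3.5 kHz > fs/2 = 3.25 kHz, folds to fs − 3.5 kHz = 3 kHz.
29 kHz mod fs = 3 kHz.
3 kHz ≤ fs/2 = 3.25 kHz, appears at 3 kHz.
Distinct values: {1 kHz, 2.5 kHz, 3 kHz}.

1 kHz, 2.5 kHz, 3 kHz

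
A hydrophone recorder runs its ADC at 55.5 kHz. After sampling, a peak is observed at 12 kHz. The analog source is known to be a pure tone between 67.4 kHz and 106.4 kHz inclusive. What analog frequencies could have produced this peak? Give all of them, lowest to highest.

67.5 kHz, 99 kHz

Frequencies that alias to 12 kHz are k·fs ± 12 kHz for integer k ≥ 0.
k=0: 12 kHz.
k=1: 43.5 kHz, 67.5 kHz.
k=2: 99 kHz, 123 kHz.
k=3: 154.5 kHz, 178.5 kHz.
Within [67.4 kHz, 106.4 kHz]: 67.5 kHz, 99 kHz.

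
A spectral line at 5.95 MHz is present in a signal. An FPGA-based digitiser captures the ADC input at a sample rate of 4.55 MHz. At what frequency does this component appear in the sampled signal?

5.95 MHz mod fs = 1.4 MHz.
1.4 MHz ≤ fs/2 = 2.275 MHz, appears at 1.4 MHz.

1.4 MHz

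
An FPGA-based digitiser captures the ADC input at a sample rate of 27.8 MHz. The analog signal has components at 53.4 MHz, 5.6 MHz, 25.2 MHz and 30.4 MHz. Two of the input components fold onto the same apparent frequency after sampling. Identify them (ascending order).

25.2 MHz, 30.4 MHz

fs/2 = 13.9 MHz.
53.4 MHz mod fs = 25.6 MHz.
25.6 MHz > fs/2 = 13.9 MHz, folds to fs − 25.6 MHz = 2.2 MHz.
5.6 MHz ≤ fs/2 = 13.9 MHz, passes unchanged.
25.2 MHz > fs/2 = 13.9 MHz, folds to fs − 25.2 MHz = 2.6 MHz.
30.4 MHz mod fs = 2.6 MHz.
2.6 MHz ≤ fs/2 = 13.9 MHz, appears at 2.6 MHz.
25.2 MHz and 30.4 MHz both map to 2.6 MHz.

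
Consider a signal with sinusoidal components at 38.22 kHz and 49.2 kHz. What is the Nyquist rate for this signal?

Highest-frequency component: 49.2 kHz.
Nyquist rate = 2 × 49.2 kHz = 98.4 kHz.

98.4 kHz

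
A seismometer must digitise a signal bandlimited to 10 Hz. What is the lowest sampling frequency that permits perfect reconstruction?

Nyquist rate = 2 × 10 Hz = 20 Hz.

20 Hz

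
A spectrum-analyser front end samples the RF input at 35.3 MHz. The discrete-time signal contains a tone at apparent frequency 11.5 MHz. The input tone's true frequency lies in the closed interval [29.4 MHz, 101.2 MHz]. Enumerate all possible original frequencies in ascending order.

46.8 MHz, 59.1 MHz, 82.1 MHz, 94.4 MHz

Frequencies that alias to 11.5 MHz are k·fs ± 11.5 MHz for integer k ≥ 0.
k=0: 11.5 MHz.
k=1: 23.8 MHz, 46.8 MHz.
k=2: 59.1 MHz, 82.1 MHz.
k=3: 94.4 MHz, 117.4 MHz.
k=4: 129.7 MHz, 152.7 MHz.
Within [29.4 MHz, 101.2 MHz]: 46.8 MHz, 59.1 MHz, 82.1 MHz, 94.4 MHz.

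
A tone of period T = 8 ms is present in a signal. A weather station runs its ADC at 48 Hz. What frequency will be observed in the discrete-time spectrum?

19 Hz

T = 8 ms → f = 1/T = 125 Hz.
125 Hz mod fs = 29 Hz.
29 Hz > fs/2 = 24 Hz, folds to fs − 29 Hz = 19 Hz.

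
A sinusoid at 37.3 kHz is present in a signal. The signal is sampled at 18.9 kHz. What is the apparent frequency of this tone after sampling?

37.3 kHz mod fs = 18.4 kHz.
18.4 kHz > fs/2 = 9.45 kHz, folds to fs − 18.4 kHz = 0.5 kHz.

0.5 kHz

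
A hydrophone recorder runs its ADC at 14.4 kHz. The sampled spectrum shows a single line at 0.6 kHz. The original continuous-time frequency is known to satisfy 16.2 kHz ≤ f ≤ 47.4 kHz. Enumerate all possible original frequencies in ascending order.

Frequencies that alias to 0.6 kHz are k·fs ± 0.6 kHz for integer k ≥ 0.
k=0: 0.6 kHz.
k=1: 13.8 kHz, 15 kHz.
k=2: 28.2 kHz, 29.4 kHz.
k=3: 42.6 kHz, 43.8 kHz.
k=4: 57 kHz, 58.2 kHz.
Within [16.2 kHz, 47.4 kHz]: 28.2 kHz, 29.4 kHz, 42.6 kHz, 43.8 kHz.

28.2 kHz, 29.4 kHz, 42.6 kHz, 43.8 kHz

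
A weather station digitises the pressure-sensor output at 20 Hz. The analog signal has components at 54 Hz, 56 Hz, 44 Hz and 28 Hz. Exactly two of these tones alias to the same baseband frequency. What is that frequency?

4 Hz

fs/2 = 10 Hz.
54 Hz mod fs = 14 Hz.
14 Hz > fs/2 = 10 Hz, folds to fs − 14 Hz = 6 Hz.
56 Hz mod fs = 16 Hz.
16 Hz > fs/2 = 10 Hz, folds to fs − 16 Hz = 4 Hz.
44 Hz mod fs = 4 Hz.
4 Hz ≤ fs/2 = 10 Hz, appears at 4 Hz.
28 Hz mod fs = 8 Hz.
8 Hz ≤ fs/2 = 10 Hz, appears at 8 Hz.
44 Hz and 56 Hz both map to 4 Hz.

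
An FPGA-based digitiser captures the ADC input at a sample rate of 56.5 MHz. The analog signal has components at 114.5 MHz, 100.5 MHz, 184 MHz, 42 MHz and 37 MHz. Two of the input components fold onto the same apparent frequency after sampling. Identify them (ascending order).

42 MHz, 184 MHz

fs/2 = 28.25 MHz.
114.5 MHz mod fs = 1.5 MHz.
1.5 MHz ≤ fs/2 = 28.25 MHz, appears at 1.5 MHz.
100.5 MHz mod fs = 44 MHz.
44 MHz > fs/2 = 28.25 MHz, folds to fs − 44 MHz = 12.5 MHz.
184 MHz mod fs = 14.5 MHz.
14.5 MHz ≤ fs/2 = 28.25 MHz, appears at 14.5 MHz.
42 MHz > fs/2 = 28.25 MHz, folds to fs − 42 MHz = 14.5 MHz.
37 MHz > fs/2 = 28.25 MHz, folds to fs − 37 MHz = 19.5 MHz.
42 MHz and 184 MHz both map to 14.5 MHz.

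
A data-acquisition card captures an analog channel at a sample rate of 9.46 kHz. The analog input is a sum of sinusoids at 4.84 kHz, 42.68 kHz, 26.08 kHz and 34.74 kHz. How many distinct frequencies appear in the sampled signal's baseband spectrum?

3

fs/2 = 4.73 kHz.
4.84 kHz > fs/2 = 4.73 kHz, folds to fs − 4.84 kHz = 4.62 kHz.
42.68 kHz mod fs = 4.84 kHz.
4.84 kHz > fs/2 = 4.73 kHz, folds to fs − 4.84 kHz = 4.62 kHz.
26.08 kHz mod fs = 7.16 kHz.
7.16 kHz > fs/2 = 4.73 kHz, folds to fs − 7.16 kHz = 2.3 kHz.
34.74 kHz mod fs = 6.36 kHz.
6.36 kHz > fs/2 = 4.73 kHz, folds to fs − 6.36 kHz = 3.1 kHz.
Distinct values: {2.3 kHz, 3.1 kHz, 4.62 kHz} → 3.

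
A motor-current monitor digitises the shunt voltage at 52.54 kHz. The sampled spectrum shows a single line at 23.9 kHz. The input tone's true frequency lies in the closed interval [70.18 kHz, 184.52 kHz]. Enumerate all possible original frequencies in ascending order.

76.44 kHz, 81.18 kHz, 128.98 kHz, 133.72 kHz, 181.52 kHz

Frequencies that alias to 23.9 kHz are k·fs ± 23.9 kHz for integer k ≥ 0.
k=0: 23.9 kHz.
k=1: 28.64 kHz, 76.44 kHz.
k=2: 81.18 kHz, 128.98 kHz.
k=3: 133.72 kHz, 181.52 kHz.
k=4: 186.26 kHz, 234.06 kHz.
Within [70.18 kHz, 184.52 kHz]: 76.44 kHz, 81.18 kHz, 128.98 kHz, 133.72 kHz, 181.52 kHz.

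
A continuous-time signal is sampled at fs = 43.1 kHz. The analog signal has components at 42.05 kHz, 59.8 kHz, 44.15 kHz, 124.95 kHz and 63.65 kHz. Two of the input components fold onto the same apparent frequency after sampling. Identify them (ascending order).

fs/2 = 21.55 kHz.
42.05 kHz > fs/2 = 21.55 kHz, folds to fs − 42.05 kHz = 1.05 kHz.
59.8 kHz mod fs = 16.7 kHz.
16.7 kHz ≤ fs/2 = 21.55 kHz, appears at 16.7 kHz.
44.15 kHz mod fs = 1.05 kHz.
1.05 kHz ≤ fs/2 = 21.55 kHz, appears at 1.05 kHz.
124.95 kHz mod fs = 38.75 kHz.
38.75 kHz > fs/2 = 21.55 kHz, folds to fs − 38.75 kHz = 4.35 kHz.
63.65 kHz mod fs = 20.55 kHz.
20.55 kHz ≤ fs/2 = 21.55 kHz, appears at 20.55 kHz.
42.05 kHz and 44.15 kHz both map to 1.05 kHz.

42.05 kHz, 44.15 kHz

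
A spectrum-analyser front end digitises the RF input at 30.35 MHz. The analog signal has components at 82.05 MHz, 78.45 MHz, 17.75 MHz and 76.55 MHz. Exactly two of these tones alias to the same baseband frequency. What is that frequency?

12.6 MHz

fs/2 = 15.175 MHz.
82.05 MHz mod fs = 21.35 MHz.
21.35 MHz > fs/2 = 15.175 MHz, folds to fs − 21.35 MHz = 9 MHz.
78.45 MHz mod fs = 17.75 MHz.
17.75 MHz > fs/2 = 15.175 MHz, folds to fs − 17.75 MHz = 12.6 MHz.
17.75 MHz > fs/2 = 15.175 MHz, folds to fs − 17.75 MHz = 12.6 MHz.
76.55 MHz mod fs = 15.85 MHz.
15.85 MHz > fs/2 = 15.175 MHz, folds to fs − 15.85 MHz = 14.5 MHz.
17.75 MHz and 78.45 MHz both map to 12.6 MHz.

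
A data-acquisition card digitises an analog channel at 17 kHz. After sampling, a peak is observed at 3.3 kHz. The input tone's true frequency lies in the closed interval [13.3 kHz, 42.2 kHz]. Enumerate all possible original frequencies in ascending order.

13.7 kHz, 20.3 kHz, 30.7 kHz, 37.3 kHz

Frequencies that alias to 3.3 kHz are k·fs ± 3.3 kHz for integer k ≥ 0.
k=0: 3.3 kHz.
k=1: 13.7 kHz, 20.3 kHz.
k=2: 30.7 kHz, 37.3 kHz.
k=3: 47.7 kHz, 54.3 kHz.
Within [13.3 kHz, 42.2 kHz]: 13.7 kHz, 20.3 kHz, 30.7 kHz, 37.3 kHz.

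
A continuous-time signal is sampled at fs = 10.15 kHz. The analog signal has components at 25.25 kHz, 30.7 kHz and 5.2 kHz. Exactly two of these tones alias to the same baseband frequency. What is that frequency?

4.95 kHz

fs/2 = 5.075 kHz.
25.25 kHz mod fs = 4.95 kHz.
4.95 kHz ≤ fs/2 = 5.075 kHz, appears at 4.95 kHz.
30.7 kHz mod fs = 0.25 kHz.
0.25 kHz ≤ fs/2 = 5.075 kHz, appears at 0.25 kHz.
5.2 kHz > fs/2 = 5.075 kHz, folds to fs − 5.2 kHz = 4.95 kHz.
5.2 kHz and 25.25 kHz both map to 4.95 kHz.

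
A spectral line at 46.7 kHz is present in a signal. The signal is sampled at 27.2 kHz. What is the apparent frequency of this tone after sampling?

7.7 kHz

46.7 kHz mod fs = 19.5 kHz.
19.5 kHz > fs/2 = 13.6 kHz, folds to fs − 19.5 kHz = 7.7 kHz.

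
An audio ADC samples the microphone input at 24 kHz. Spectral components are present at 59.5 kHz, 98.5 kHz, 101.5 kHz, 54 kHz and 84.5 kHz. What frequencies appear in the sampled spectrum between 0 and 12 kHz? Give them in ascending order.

2.5 kHz, 5.5 kHz, 6 kHz, 11.5 kHz

fs/2 = 12 kHz.
59.5 kHz mod fs = 11.5 kHz.
11.5 kHz ≤ fs/2 = 12 kHz, appears at 11.5 kHz.
98.5 kHz mod fs = 2.5 kHz.
2.5 kHz ≤ fs/2 = 12 kHz, appears at 2.5 kHz.
101.5 kHz mod fs = 5.5 kHz.
5.5 kHz ≤ fs/2 = 12 kHz, appears at 5.5 kHz.
54 kHz mod fs = 6 kHz.
6 kHz ≤ fs/2 = 12 kHz, appears at 6 kHz.
84.5 kHz mod fs = 12.5 kHz.
12.5 kHz > fs/2 = 12 kHz, folds to fs − 12.5 kHz = 11.5 kHz.
Distinct values: {2.5 kHz, 5.5 kHz, 6 kHz, 11.5 kHz}.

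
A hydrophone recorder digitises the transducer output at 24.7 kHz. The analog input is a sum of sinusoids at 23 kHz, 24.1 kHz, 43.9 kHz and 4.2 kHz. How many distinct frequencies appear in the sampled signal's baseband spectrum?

fs/2 = 12.35 kHz.
23 kHz > fs/2 = 12.35 kHz, folds to fs − 23 kHz = 1.7 kHz.
24.1 kHz > fs/2 = 12.35 kHz, folds to fs − 24.1 kHz = 0.6 kHz.
43.9 kHz mod fs = 19.2 kHz.
19.2 kHz > fs/2 = 12.35 kHz, folds to fs − 19.2 kHz = 5.5 kHz.
4.2 kHz ≤ fs/2 = 12.35 kHz, passes unchanged.
Distinct values: {0.6 kHz, 1.7 kHz, 4.2 kHz, 5.5 kHz} → 4.

4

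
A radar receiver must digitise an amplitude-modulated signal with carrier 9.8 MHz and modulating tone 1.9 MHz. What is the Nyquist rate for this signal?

23.4 MHz

AM sidebands sit at fc ± fm = 7.9 MHz and 11.7 MHz.
Highest-frequency component: 11.7 MHz.
Nyquist rate = 2 × 11.7 MHz = 23.4 MHz.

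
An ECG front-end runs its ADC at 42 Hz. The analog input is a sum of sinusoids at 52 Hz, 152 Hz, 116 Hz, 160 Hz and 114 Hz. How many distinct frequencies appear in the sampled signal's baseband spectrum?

4

fs/2 = 21 Hz.
52 Hz mod fs = 10 Hz.
10 Hz ≤ fs/2 = 21 Hz, appears at 10 Hz.
152 Hz mod fs = 26 Hz.
26 Hz > fs/2 = 21 Hz, folds to fs − 26 Hz = 16 Hz.
116 Hz mod fs = 32 Hz.
32 Hz > fs/2 = 21 Hz, folds to fs − 32 Hz = 10 Hz.
160 Hz mod fs = 34 Hz.
34 Hz > fs/2 = 21 Hz, folds to fs − 34 Hz = 8 Hz.
114 Hz mod fs = 30 Hz.
30 Hz > fs/2 = 21 Hz, folds to fs − 30 Hz = 12 Hz.
Distinct values: {8 Hz, 10 Hz, 12 Hz, 16 Hz} → 4.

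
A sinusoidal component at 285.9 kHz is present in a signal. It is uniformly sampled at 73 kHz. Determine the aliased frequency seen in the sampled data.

6.1 kHz

285.9 kHz mod fs = 66.9 kHz.
66.9 kHz > fs/2 = 36.5 kHz, folds to fs − 66.9 kHz = 6.1 kHz.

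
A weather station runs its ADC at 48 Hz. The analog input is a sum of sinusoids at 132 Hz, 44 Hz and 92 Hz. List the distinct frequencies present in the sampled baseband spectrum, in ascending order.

fs/2 = 24 Hz.
132 Hz mod fs = 36 Hz.
36 Hz > fs/2 = 24 Hz, folds to fs − 36 Hz = 12 Hz.
44 Hz > fs/2 = 24 Hz, folds to fs − 44 Hz = 4 Hz.
92 Hz mod fs = 44 Hz.
44 Hz > fs/2 = 24 Hz, folds to fs − 44 Hz = 4 Hz.
Distinct values: {4 Hz, 12 Hz}.

4 Hz, 12 Hz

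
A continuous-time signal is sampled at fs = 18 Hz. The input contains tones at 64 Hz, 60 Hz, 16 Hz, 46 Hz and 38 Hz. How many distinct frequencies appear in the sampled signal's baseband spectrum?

fs/2 = 9 Hz.
64 Hz mod fs = 10 Hz.
10 Hz > fs/2 = 9 Hz, folds to fs − 10 Hz = 8 Hz.
60 Hz mod fs = 6 Hz.
6 Hz ≤ fs/2 = 9 Hz, appears at 6 Hz.
16 Hz > fs/2 = 9 Hz, folds to fs − 16 Hz = 2 Hz.
46 Hz mod fs = 10 Hz.
10 Hz > fs/2 = 9 Hz, folds to fs − 10 Hz = 8 Hz.
38 Hz mod fs = 2 Hz.
2 Hz ≤ fs/2 = 9 Hz, appears at 2 Hz.
Distinct values: {2 Hz, 6 Hz, 8 Hz} → 3.

3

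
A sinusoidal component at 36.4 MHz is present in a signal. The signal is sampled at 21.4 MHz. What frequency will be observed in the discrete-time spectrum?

36.4 MHz mod fs = 15 MHz.
15 MHz > fs/2 = 10.7 MHz, folds to fs − 15 MHz = 6.4 MHz.

6.4 MHz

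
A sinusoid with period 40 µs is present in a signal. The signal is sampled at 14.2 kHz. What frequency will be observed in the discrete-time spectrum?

T = 40 µs → f = 1/T = 25 kHz.
25 kHz mod fs = 10.8 kHz.
10.8 kHz > fs/2 = 7.1 kHz, folds to fs − 10.8 kHz = 3.4 kHz.

3.4 kHz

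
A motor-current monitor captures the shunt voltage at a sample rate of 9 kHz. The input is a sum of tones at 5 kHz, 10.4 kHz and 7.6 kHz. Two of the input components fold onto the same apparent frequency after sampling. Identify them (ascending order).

fs/2 = 4.5 kHz.
5 kHz > fs/2 = 4.5 kHz, folds to fs − 5 kHz = 4 kHz.
10.4 kHz mod fs = 1.4 kHz.
1.4 kHz ≤ fs/2 = 4.5 kHz, appears at 1.4 kHz.
7.6 kHz > fs/2 = 4.5 kHz, folds to fs − 7.6 kHz = 1.4 kHz.
7.6 kHz and 10.4 kHz both map to 1.4 kHz.

7.6 kHz, 10.4 kHz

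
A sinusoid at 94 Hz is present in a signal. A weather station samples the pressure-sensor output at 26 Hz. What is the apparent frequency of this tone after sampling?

10 Hz

94 Hz mod fs = 16 Hz.
16 Hz > fs/2 = 13 Hz, folds to fs − 16 Hz = 10 Hz.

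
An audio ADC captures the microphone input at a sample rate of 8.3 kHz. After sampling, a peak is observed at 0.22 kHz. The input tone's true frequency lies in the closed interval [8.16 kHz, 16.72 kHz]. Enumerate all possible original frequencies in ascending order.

Frequencies that alias to 0.22 kHz are k·fs ± 0.22 kHz for integer k ≥ 0.
k=0: 0.22 kHz.
k=1: 8.08 kHz, 8.52 kHz.
k=2: 16.38 kHz, 16.82 kHz.
k=3: 24.68 kHz, 25.12 kHz.
Within [8.16 kHz, 16.72 kHz]: 8.52 kHz, 16.38 kHz.

8.52 kHz, 16.38 kHz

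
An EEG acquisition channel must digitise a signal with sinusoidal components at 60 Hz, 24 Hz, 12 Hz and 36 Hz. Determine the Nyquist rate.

120 Hz

Highest-frequency component: 60 Hz.
Nyquist rate = 2 × 60 Hz = 120 Hz.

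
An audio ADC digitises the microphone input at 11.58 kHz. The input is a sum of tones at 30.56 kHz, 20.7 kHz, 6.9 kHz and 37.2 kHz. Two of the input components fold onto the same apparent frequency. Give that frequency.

2.46 kHz

fs/2 = 5.79 kHz.
30.56 kHz mod fs = 7.4 kHz.
7.4 kHz > fs/2 = 5.79 kHz, folds to fs − 7.4 kHz = 4.18 kHz.
20.7 kHz mod fs = 9.12 kHz.
9.12 kHz > fs/2 = 5.79 kHz, folds to fs − 9.12 kHz = 2.46 kHz.
6.9 kHz > fs/2 = 5.79 kHz, folds to fs − 6.9 kHz = 4.68 kHz.
37.2 kHz mod fs = 2.46 kHz.
2.46 kHz ≤ fs/2 = 5.79 kHz, appears at 2.46 kHz.
20.7 kHz and 37.2 kHz both map to 2.46 kHz.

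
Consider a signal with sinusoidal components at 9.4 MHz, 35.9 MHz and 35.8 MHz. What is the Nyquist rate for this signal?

71.8 MHz

Highest-frequency component: 35.9 MHz.
Nyquist rate = 2 × 35.9 MHz = 71.8 MHz.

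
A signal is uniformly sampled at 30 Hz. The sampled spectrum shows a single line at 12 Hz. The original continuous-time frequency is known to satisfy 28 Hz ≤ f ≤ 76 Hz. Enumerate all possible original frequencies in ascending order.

Frequencies that alias to 12 Hz are k·fs ± 12 Hz for integer k ≥ 0.
k=0: 12 Hz.
k=1: 18 Hz, 42 Hz.
k=2: 48 Hz, 72 Hz.
k=3: 78 Hz, 102 Hz.
Within [28 Hz, 76 Hz]: 42 Hz, 48 Hz, 72 Hz.

42 Hz, 48 Hz, 72 Hz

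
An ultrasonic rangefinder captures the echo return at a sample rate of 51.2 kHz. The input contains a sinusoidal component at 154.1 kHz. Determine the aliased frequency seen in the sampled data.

0.5 kHz

154.1 kHz mod fs = 0.5 kHz.
0.5 kHz ≤ fs/2 = 25.6 kHz, appears at 0.5 kHz.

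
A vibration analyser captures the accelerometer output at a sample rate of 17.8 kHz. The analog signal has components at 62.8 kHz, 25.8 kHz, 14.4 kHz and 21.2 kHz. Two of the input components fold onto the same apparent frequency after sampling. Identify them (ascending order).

fs/2 = 8.9 kHz.
62.8 kHz mod fs = 9.4 kHz.
9.4 kHz > fs/2 = 8.9 kHz, folds to fs − 9.4 kHz = 8.4 kHz.
25.8 kHz mod fs = 8 kHz.
8 kHz ≤ fs/2 = 8.9 kHz, appears at 8 kHz.
14.4 kHz > fs/2 = 8.9 kHz, folds to fs − 14.4 kHz = 3.4 kHz.
21.2 kHz mod fs = 3.4 kHz.
3.4 kHz ≤ fs/2 = 8.9 kHz, appears at 3.4 kHz.
14.4 kHz and 21.2 kHz both map to 3.4 kHz.

14.4 kHz, 21.2 kHz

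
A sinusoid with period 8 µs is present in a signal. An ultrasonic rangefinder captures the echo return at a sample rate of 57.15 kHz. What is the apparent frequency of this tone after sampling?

T = 8 µs → f = 1/T = 125 kHz.
125 kHz mod fs = 10.7 kHz.
10.7 kHz ≤ fs/2 = 28.575 kHz, appears at 10.7 kHz.

10.7 kHz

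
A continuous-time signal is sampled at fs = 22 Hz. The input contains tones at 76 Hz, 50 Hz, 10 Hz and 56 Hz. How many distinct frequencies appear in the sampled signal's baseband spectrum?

2

fs/2 = 11 Hz.
76 Hz mod fs = 10 Hz.
10 Hz ≤ fs/2 = 11 Hz, appears at 10 Hz.
50 Hz mod fs = 6 Hz.
6 Hz ≤ fs/2 = 11 Hz, appears at 6 Hz.
10 Hz ≤ fs/2 = 11 Hz, passes unchanged.
56 Hz mod fs = 12 Hz.
12 Hz > fs/2 = 11 Hz, folds to fs − 12 Hz = 10 Hz.
Distinct values: {6 Hz, 10 Hz} → 2.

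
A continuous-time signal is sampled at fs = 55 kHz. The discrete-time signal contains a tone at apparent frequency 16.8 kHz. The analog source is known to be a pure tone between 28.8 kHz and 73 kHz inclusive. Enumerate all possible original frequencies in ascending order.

Frequencies that alias to 16.8 kHz are k·fs ± 16.8 kHz for integer k ≥ 0.
k=0: 16.8 kHz.
k=1: 38.2 kHz, 71.8 kHz.
k=2: 93.2 kHz, 126.8 kHz.
Within [28.8 kHz, 73 kHz]: 38.2 kHz, 71.8 kHz.

38.2 kHz, 71.8 kHz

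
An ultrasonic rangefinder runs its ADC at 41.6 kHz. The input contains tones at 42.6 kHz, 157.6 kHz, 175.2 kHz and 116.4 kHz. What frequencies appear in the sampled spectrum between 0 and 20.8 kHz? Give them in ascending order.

1 kHz, 8.4 kHz, 8.8 kHz

fs/2 = 20.8 kHz.
42.6 kHz mod fs = 1 kHz.
1 kHz ≤ fs/2 = 20.8 kHz, appears at 1 kHz.
157.6 kHz mod fs = 32.8 kHz.
32.8 kHz > fs/2 = 20.8 kHz, folds to fs − 32.8 kHz = 8.8 kHz.
175.2 kHz mod fs = 8.8 kHz.
8.8 kHz ≤ fs/2 = 20.8 kHz, appears at 8.8 kHz.
116.4 kHz mod fs = 33.2 kHz.
33.2 kHz > fs/2 = 20.8 kHz, folds to fs − 33.2 kHz = 8.4 kHz.
Distinct values: {1 kHz, 8.4 kHz, 8.8 kHz}.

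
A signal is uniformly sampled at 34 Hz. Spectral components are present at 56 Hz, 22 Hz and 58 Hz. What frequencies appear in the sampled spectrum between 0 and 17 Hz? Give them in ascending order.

fs/2 = 17 Hz.
56 Hz mod fs = 22 Hz.
22 Hz > fs/2 = 17 Hz, folds to fs − 22 Hz = 12 Hz.
22 Hz > fs/2 = 17 Hz, folds to fs − 22 Hz = 12 Hz.
58 Hz mod fs = 24 Hz.
24 Hz > fs/2 = 17 Hz, folds to fs − 24 Hz = 10 Hz.
Distinct values: {10 Hz, 12 Hz}.

10 Hz, 12 Hz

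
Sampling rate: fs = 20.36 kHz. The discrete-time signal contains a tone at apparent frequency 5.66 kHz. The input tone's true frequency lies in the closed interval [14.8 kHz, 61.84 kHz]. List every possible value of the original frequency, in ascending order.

26.02 kHz, 35.06 kHz, 46.38 kHz, 55.42 kHz

Frequencies that alias to 5.66 kHz are k·fs ± 5.66 kHz for integer k ≥ 0.
k=0: 5.66 kHz.
k=1: 14.7 kHz, 26.02 kHz.
k=2: 35.06 kHz, 46.38 kHz.
k=3: 55.42 kHz, 66.74 kHz.
k=4: 75.78 kHz, 87.1 kHz.
Within [14.8 kHz, 61.84 kHz]: 26.02 kHz, 35.06 kHz, 46.38 kHz, 55.42 kHz.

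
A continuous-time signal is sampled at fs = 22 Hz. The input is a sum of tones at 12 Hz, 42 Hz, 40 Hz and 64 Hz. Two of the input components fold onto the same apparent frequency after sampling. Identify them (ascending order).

42 Hz, 64 Hz

fs/2 = 11 Hz.
12 Hz > fs/2 = 11 Hz, folds to fs − 12 Hz = 10 Hz.
42 Hz mod fs = 20 Hz.
20 Hz > fs/2 = 11 Hz, folds to fs − 20 Hz = 2 Hz.
40 Hz mod fs = 18 Hz.
18 Hz > fs/2 = 11 Hz, folds to fs − 18 Hz = 4 Hz.
64 Hz mod fs = 20 Hz.
20 Hz > fs/2 = 11 Hz, folds to fs − 20 Hz = 2 Hz.
42 Hz and 64 Hz both map to 2 Hz.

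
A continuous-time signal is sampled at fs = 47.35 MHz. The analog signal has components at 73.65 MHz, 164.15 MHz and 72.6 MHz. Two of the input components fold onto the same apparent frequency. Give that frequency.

fs/2 = 23.675 MHz.
73.65 MHz mod fs = 26.3 MHz.
26.3 MHz > fs/2 = 23.675 MHz, folds to fs − 26.3 MHz = 21.05 MHz.
164.15 MHz mod fs = 22.1 MHz.
22.1 MHz ≤ fs/2 = 23.675 MHz, appears at 22.1 MHz.
72.6 MHz mod fs = 25.25 MHz.
25.25 MHz > fs/2 = 23.675 MHz, folds to fs − 25.25 MHz = 22.1 MHz.
72.6 MHz and 164.15 MHz both map to 22.1 MHz.

22.1 MHz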